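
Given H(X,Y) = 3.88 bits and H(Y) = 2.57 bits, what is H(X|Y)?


H(X|Y) = H(X,Y) - H(Y) = 3.88 - 2.57 = 1.31

1.31 bits


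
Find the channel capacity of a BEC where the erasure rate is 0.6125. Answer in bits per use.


C = 1 - epsilon = 1 - 0.6125 = 0.3875

0.3875 bits


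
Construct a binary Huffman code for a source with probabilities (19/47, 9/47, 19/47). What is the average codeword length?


Huffman construction (repeatedly merge the two least-probable nodes; each merge adds 1 bit to every symbol beneath it): 9/47 + 19/47 = 28/47; 19/47 + 28/47 = 1. Resulting codeword lengths (in the order the probabilities were given): (2, 2, 1). L_avg = sum(p_i * l_i) = 19/47*2 + 9/47*2 + 19/47*1 = 75/47 = 1.5957

1.5957 bits


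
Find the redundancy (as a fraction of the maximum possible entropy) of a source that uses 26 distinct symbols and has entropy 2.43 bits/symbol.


H_max = log2(K) = log2(26) = 4.7004 bits/symbol. Redundancy = 1 - H/H_max = 1 - 2.43/4.7004 = 1 - 0.517 = 0.483

0.483


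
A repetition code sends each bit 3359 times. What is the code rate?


Rate = k/n = 1/3359

1/3359


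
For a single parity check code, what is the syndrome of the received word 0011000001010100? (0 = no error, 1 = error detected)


Syndrome = XOR of all bits = 0 XOR 0 XOR 1 XOR 1 XOR 0 XOR 0 XOR 0 XOR 0 XOR 0 XOR 1 XOR 0 XOR 1 XOR 0 XOR 1 XOR 0 XOR 0 = 1

1


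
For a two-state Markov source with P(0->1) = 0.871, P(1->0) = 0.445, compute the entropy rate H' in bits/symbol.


Stationary distribution: pi_0 = p10/(p01+p10) = 0.3381, pi_1 = 0.6619. Entropy rate H' = pi_0*H(p01) + pi_1*H(p10) = 0.3381*0.5547 + 0.6619*0.9913 = 0.8436

0.8436 bits/symbol


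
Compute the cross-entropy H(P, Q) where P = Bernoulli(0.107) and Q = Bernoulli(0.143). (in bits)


H(P,Q) = -p*log2(q) - (1-p)*log2(1-q). -0.107*log2(0.143) = 0.300233; -0.893*log2(0.857) = 0.198811. H(P,Q) = 0.300233 + 0.198811 = 0.499

0.499 bits


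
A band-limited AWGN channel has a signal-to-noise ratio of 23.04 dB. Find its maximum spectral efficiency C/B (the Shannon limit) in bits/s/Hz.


SNR_linear = 10^(23.04/10) = 201.3724; C/B = log2(1 + SNR_linear) = log2(1 + 201.3724) = 7.6609

7.6609 bits/s/Hz


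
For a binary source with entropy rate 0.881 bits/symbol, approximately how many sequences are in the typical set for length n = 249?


log2|A_typical| = nH = 249 * 0.881 = 219.369, so |A_typical| ~ 2^219.369 = 1.088e+66

1.088e+66


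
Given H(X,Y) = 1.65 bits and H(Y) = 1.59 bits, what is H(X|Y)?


H(X|Y) = H(X,Y) - H(Y) = 1.65 - 1.59 = 0.06

0.06 bits


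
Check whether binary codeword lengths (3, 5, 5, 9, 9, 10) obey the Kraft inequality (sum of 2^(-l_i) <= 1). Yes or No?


Kraft sum = sum(2^(-l_i)) = 0.1924, need <= 1. Result: satisfied (a binary prefix-free code with these lengths exists)

Yes


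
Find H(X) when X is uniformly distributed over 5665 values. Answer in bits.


H = log2(n) = log2(5665) = 12.4679

12.4679 bits


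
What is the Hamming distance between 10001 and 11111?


Count differing positions: . ^ ^ ^ . = 3 differences

3


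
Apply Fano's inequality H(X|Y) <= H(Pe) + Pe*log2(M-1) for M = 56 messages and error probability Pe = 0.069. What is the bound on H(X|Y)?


H(Pe) = -Pe*log2(Pe) - (1-Pe)*log2(1-Pe) = -0.069*log2(0.069) - 0.931*log2(0.931) = 0.266151 + 0.096030 = 0.3622. Pe*log2(M-1) = 0.069*log2(55) = 0.398914. Bound = H(Pe) + Pe*log2(M-1) = 0.266151 + 0.096030 + 0.398914 = 0.7611

0.7611 bits


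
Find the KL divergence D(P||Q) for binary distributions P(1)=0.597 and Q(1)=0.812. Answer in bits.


KL = p*log2(p/q) + (1-p)*log2((1-p)/(1-q)) = 0.597*log2(0.597/0.812) + 0.403*log2(0.403/0.188) = 0.1784

0.1784 bits


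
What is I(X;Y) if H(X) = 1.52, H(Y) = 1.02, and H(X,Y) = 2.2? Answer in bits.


I(X;Y) = H(X) + H(Y) - H(X,Y) = 1.52 + 1.02 - 2.2 = 0.34

0.34 bits


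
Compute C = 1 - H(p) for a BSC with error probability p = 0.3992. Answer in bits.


H(p) = -p*log2(p) - (1-p)*log2(1-p) = -0.3992*log2(0.3992) - 0.6008*log2(0.6008) = 0.528867 + 0.441614 = 0.9705. C = 1 - H(p) = 1 - 0.9705 = 0.0295

0.0295 bits


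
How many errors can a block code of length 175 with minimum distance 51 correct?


Correction capability = floor((d-1)/2) = floor((51-1)/2) = 25

25 errors


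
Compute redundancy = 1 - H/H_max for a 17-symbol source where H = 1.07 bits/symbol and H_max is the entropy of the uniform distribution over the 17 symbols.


H_max = log2(K) = log2(17) = 4.0875 bits/symbol. Redundancy = 1 - H/H_max = 1 - 1.07/4.0875 = 1 - 0.2618 = 0.7382

0.7382


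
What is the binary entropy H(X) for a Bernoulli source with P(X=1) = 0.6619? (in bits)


H = -p*log2(p) - (1-p)*log2(1-p). -0.6619*log2(0.6619) = 0.394039; -0.3381*log2(0.3381) = 0.528950. H = 0.394039 + 0.528950 = 0.923

0.923 bits


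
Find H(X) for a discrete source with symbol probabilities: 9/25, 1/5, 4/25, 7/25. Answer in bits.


H = -sum(p_i * log2(p_i)). Terms: -(9/25)*log2(9/25) = 0.530615; -(1/5)*log2(1/5) = 0.464386; -(4/25)*log2(4/25) = 0.423017; -(7/25)*log2(7/25) = 0.514220. H = 0.530615 + 0.464386 + 0.423017 + 0.514220 = 1.9322

1.9322 bits


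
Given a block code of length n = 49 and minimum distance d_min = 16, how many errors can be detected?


Detection capability = d_min - 1 = 16 - 1 = 15

15 errors


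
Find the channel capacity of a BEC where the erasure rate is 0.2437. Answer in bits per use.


C = 1 - epsilon = 1 - 0.2437 = 0.7563

0.7563 bits


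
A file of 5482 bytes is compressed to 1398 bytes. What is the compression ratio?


Ratio = original / compressed = 5482 / 1398 = 3.9213

3.9213


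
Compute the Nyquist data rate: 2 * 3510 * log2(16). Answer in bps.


Rate = 2 * B * log2(M) = 2 * 3510 * 4.0 = 28080.0

28080.0 bps


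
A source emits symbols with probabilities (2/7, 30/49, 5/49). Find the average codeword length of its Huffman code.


Huffman construction (repeatedly merge the two least-probable nodes; each merge adds 1 bit to every symbol beneath it): 5/49 + 2/7 = 19/49; 19/49 + 30/49 = 1. Resulting codeword lengths (in the order the probabilities were given): (2, 1, 2). L_avg = sum(p_i * l_i) = 2/7*2 + 30/49*1 + 5/49*2 = 68/49 = 1.3878

1.3878 bits


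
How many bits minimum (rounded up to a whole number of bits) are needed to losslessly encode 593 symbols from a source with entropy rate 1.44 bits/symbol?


Minimum bits >= n * H = 593 * 1.44 = 853.92, rounded up to a whole number of bits = 854

854 bits


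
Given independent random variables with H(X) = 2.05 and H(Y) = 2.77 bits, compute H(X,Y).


For independent variables, H(X,Y) = H(X) + H(Y) = 2.05 + 2.77 = 4.82

4.82 bits


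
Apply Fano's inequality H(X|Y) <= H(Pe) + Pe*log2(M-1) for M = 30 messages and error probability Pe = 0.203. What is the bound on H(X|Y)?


H(Pe) = -Pe*log2(Pe) - (1-Pe)*log2(1-Pe) = -0.203*log2(0.203) - 0.797*log2(0.797) = 0.466991 + 0.260897 = 0.7279. Pe*log2(M-1) = 0.203*log2(29) = 0.986170. Bound = H(Pe) + Pe*log2(M-1) = 0.466991 + 0.260897 + 0.986170 = 1.7141

1.7141 bits


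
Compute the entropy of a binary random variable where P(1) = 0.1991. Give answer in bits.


H = -p*log2(p) - (1-p)*log2(1-p). -0.1991*log2(0.1991) = 0.463591; -0.8009*log2(0.8009) = 0.256533. H = 0.463591 + 0.256533 = 0.7201

0.7201 bits


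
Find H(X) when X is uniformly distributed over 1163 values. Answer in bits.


H = log2(n) = log2(1163) = 10.1836

10.1836 bits


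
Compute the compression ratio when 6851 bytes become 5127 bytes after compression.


Ratio = original / compressed = 6851 / 5127 = 1.3363

1.3363


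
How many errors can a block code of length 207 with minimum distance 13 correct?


Correction capability = floor((d-1)/2) = floor((13-1)/2) = 6

6 errors


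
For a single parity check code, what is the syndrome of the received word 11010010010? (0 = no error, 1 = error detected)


Syndrome = XOR of all bits = 1 XOR 1 XOR 0 XOR 1 XOR 0 XOR 0 XOR 1 XOR 0 XOR 0 XOR 1 XOR 0 = 1

1


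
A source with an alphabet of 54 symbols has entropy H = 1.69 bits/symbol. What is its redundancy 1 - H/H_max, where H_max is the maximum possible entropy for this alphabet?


H_max = log2(K) = log2(54) = 5.7549 bits/symbol. Redundancy = 1 - H/H_max = 1 - 1.69/5.7549 = 1 - 0.2937 = 0.7063

0.7063


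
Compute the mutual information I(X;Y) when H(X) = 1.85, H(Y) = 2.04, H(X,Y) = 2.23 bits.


I(X;Y) = H(X) + H(Y) - H(X,Y) = 1.85 + 2.04 - 2.23 = 1.66

1.66 bits


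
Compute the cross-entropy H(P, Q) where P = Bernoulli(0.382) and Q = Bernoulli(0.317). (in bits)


H(P,Q) = -p*log2(q) - (1-p)*log2(1-q). -0.382*log2(0.317) = 0.633144; -0.618*log2(0.683) = 0.339926. H(P,Q) = 0.633144 + 0.339926 = 0.9731

0.9731 bits


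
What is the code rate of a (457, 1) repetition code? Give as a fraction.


Rate = k/n = 1/457

1/457


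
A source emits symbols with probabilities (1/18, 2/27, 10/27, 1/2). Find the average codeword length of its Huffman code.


Huffman construction (repeatedly merge the two least-probable nodes; each merge adds 1 bit to every symbol beneath it): 1/18 + 2/27 = 7/54; 7/54 + 10/27 = 1/2; 1/2 + 1/2 = 1. Resulting codeword lengths (in the order the probabilities were given): (3, 3, 2, 1). L_avg = sum(p_i * l_i) = 1/18*3 + 2/27*3 + 10/27*2 + 1/2*1 = 44/27 = 1.6296

1.6296 bits


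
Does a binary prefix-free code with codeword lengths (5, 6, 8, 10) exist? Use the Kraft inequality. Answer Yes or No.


Kraft sum = sum(2^(-l_i)) = 0.0518, need <= 1. Result: satisfied (a binary prefix-free code with these lengths exists)

Yes


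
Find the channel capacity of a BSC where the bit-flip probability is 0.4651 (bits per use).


H(p) = -p*log2(p) - (1-p)*log2(1-p) = -0.4651*log2(0.4651) - 0.5349*log2(0.5349) = 0.513650 + 0.482832 = 0.9965. C = 1 - H(p) = 1 - 0.9965 = 0.0035

0.0035 bits


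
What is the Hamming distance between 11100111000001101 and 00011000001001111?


Count differing positions: ^ ^ ^ ^ ^ ^ ^ ^ . . ^ . . . . ^ . = 10 differences

10


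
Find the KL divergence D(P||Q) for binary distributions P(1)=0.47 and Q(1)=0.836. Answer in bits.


KL = p*log2(p/q) + (1-p)*log2((1-p)/(1-q)) = 0.47*log2(0.47/0.836) + 0.53*log2(0.53/0.164) = 0.5064

0.5064 bits


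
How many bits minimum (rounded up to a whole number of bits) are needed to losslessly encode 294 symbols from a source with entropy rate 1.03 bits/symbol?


Minimum bits >= n * H = 294 * 1.03 = 302.82, rounded up to a whole number of bits = 303

303 bits


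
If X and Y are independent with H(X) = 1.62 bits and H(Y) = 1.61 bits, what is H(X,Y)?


For independent variables, H(X,Y) = H(X) + H(Y) = 1.62 + 1.61 = 3.23

3.23 bits


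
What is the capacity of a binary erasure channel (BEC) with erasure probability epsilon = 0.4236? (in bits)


C = 1 - epsilon = 1 - 0.4236 = 0.5764

0.5764 bits


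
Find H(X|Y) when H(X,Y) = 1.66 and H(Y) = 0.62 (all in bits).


H(X|Y) = H(X,Y) - H(Y) = 1.66 - 0.62 = 1.04

1.04 bits


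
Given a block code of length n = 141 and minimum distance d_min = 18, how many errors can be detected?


Detection capability = d_min - 1 = 18 - 1 = 17

17 errors


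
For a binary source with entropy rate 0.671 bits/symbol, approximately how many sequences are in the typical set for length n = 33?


log2|A_typical| = nH = 33 * 0.671 = 22.143, so |A_typical| ~ 2^22.143 = 4.631e+06

4.631e+06


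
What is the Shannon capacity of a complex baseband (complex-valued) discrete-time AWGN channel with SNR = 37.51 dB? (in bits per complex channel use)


SNR_linear = 10^(37.51/10) = 5636.3766; C = log2(1 + SNR_linear) = log2(1 + 5636.3766) = 12.4608

12.4608 bits/channel use


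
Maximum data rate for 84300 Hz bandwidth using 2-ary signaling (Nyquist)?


Rate = 2 * B * log2(M) = 2 * 84300 * 1.0 = 168600.0

168600.0 bps


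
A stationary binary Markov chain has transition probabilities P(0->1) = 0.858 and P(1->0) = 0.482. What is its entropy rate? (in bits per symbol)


Stationary distribution: pi_0 = p10/(p01+p10) = 0.3597, pi_1 = 0.6403. Entropy rate H' = pi_0*H(p01) + pi_1*H(p10) = 0.3597*0.5895 + 0.6403*0.9991 = 0.8517

0.8517 bits/symbol


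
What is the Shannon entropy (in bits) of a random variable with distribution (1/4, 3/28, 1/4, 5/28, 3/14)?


H = -sum(p_i * log2(p_i)). Terms: -(1/4)*log2(1/4) = 0.500000; -(3/28)*log2(3/28) = 0.345256; -(1/4)*log2(1/4) = 0.500000; -(5/28)*log2(5/28) = 0.443826; -(3/14)*log2(3/14) = 0.476227. H = 0.500000 + 0.345256 + 0.500000 + 0.443826 + 0.476227 = 2.2653

2.2653 bits


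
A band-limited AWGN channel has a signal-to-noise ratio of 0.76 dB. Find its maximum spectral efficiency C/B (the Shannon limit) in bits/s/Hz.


SNR_linear = 10^(0.76/10) = 1.1912; C/B = log2(1 + SNR_linear) = log2(1 + 1.1912) = 1.1317

1.1317 bits/s/Hz


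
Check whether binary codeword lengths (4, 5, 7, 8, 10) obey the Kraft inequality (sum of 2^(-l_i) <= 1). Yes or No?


Kraft sum = sum(2^(-l_i)) = 0.1064, need <= 1. Result: satisfied (a binary prefix-free code with these lengths exists)

Yes


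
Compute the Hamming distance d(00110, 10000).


Count differing positions: ^ . ^ ^ . = 3 differences

3


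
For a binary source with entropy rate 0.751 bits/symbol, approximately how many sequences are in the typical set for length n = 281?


log2|A_typical| = nH = 281 * 0.751 = 211.031, so |A_typical| ~ 2^211.031 = 3.362e+63

3.362e+63


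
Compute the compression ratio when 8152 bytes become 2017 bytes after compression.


Ratio = original / compressed = 8152 / 2017 = 4.0416

4.0416


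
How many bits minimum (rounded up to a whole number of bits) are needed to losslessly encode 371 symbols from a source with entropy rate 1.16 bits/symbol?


Minimum bits >= n * H = 371 * 1.16 = 430.36, rounded up to a whole number of bits = 431

431 bits


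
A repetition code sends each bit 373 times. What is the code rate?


Rate = k/n = 1/373

1/373


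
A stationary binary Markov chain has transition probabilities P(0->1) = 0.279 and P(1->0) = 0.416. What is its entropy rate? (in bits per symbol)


Stationary distribution: pi_0 = p10/(p01+p10) = 0.5986, pi_1 = 0.4014. Entropy rate H' = pi_0*H(p01) + pi_1*H(p10) = 0.5986*0.8541 + 0.4014*0.9795 = 0.9044

0.9044 bits/symbol


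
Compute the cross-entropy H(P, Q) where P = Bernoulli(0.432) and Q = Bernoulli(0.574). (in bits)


H(P,Q) = -p*log2(q) - (1-p)*log2(1-q). -0.432*log2(0.574) = 0.345979; -0.568*log2(0.426) = 0.699250. H(P,Q) = 0.345979 + 0.699250 = 1.0452

1.0452 bits


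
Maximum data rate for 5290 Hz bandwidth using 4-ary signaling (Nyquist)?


Rate = 2 * B * log2(M) = 2 * 5290 * 2.0 = 21160.0

21160.0 bps


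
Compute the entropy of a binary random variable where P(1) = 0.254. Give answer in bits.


H = -p*log2(p) - (1-p)*log2(1-p). -0.254*log2(0.254) = 0.502183; -0.746*log2(0.746) = 0.315373. H = 0.502183 + 0.315373 = 0.8176

0.8176 bits


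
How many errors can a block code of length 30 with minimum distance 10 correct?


Correction capability = floor((d-1)/2) = floor((10-1)/2) = 4

4 errors


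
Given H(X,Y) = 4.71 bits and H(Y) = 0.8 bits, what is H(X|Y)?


H(X|Y) = H(X,Y) - H(Y) = 4.71 - 0.8 = 3.91

3.91 bits


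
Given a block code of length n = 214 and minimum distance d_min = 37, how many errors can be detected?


Detection capability = d_min - 1 = 37 - 1 = 36

36 errors


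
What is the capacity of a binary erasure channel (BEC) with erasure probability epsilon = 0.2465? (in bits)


C = 1 - epsilon = 1 - 0.2465 = 0.7535

0.7535 bits


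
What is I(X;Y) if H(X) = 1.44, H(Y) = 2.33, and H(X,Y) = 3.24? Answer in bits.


I(X;Y) = H(X) + H(Y) - H(X,Y) = 1.44 + 2.33 - 3.24 = 0.53

0.53 bits


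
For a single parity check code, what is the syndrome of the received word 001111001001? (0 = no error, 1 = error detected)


Syndrome = XOR of all bits = 0 XOR 0 XOR 1 XOR 1 XOR 1 XOR 1 XOR 0 XOR 0 XOR 1 XOR 0 XOR 0 XOR 1 = 0

0


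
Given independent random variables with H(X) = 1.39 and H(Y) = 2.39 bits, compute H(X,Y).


For independent variables, H(X,Y) = H(X) + H(Y) = 1.39 + 2.39 = 3.78

3.78 bits


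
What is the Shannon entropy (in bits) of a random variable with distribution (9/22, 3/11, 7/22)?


H = -sum(p_i * log2(p_i)). Terms: -(9/22)*log2(9/22) = 0.527525; -(3/11)*log2(3/11) = 0.511219; -(7/22)*log2(7/22) = 0.525661. H = 0.527525 + 0.511219 + 0.525661 = 1.5644

1.5644 bits


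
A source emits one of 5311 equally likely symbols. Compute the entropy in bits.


H = log2(n) = log2(5311) = 12.3748

12.3748 bits


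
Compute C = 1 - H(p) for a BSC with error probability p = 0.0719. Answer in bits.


H(p) = -p*log2(p) - (1-p)*log2(1-p) = -0.0719*log2(0.0719) - 0.9281*log2(0.9281) = 0.273066 + 0.099908 = 0.373. C = 1 - H(p) = 1 - 0.373 = 0.627

0.627 bits


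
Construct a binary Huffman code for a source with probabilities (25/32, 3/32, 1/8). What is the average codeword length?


Huffman construction (repeatedly merge the two least-probable nodes; each merge adds 1 bit to every symbol beneath it): 3/32 + 1/8 = 7/32; 7/32 + 25/32 = 1. Resulting codeword lengths (in the order the probabilities were given): (1, 2, 2). L_avg = sum(p_i * l_i) = 25/32*1 + 3/32*2 + 1/8*2 = 39/32 = 1.2188

1.2188 bits


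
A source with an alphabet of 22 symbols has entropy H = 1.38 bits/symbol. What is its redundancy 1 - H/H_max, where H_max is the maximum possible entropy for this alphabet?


H_max = log2(K) = log2(22) = 4.4594 bits/symbol. Redundancy = 1 - H/H_max = 1 - 1.38/4.4594 = 1 - 0.3095 = 0.6905

0.6905


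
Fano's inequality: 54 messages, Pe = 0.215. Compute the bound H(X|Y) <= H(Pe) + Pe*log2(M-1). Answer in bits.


H(Pe) = -Pe*log2(Pe) - (1-Pe)*log2(1-Pe) = -0.215*log2(0.215) - 0.785*log2(0.785) = 0.476782 + 0.274150 = 0.7509. Pe*log2(M-1) = 0.215*log2(53) = 1.231503. Bound = H(Pe) + Pe*log2(M-1) = 0.476782 + 0.274150 + 1.231503 = 1.9824

1.9824 bits


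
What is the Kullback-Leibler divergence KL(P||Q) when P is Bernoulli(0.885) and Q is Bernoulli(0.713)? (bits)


KL = p*log2(p/q) + (1-p)*log2((1-p)/(1-q)) = 0.885*log2(0.885/0.713) + 0.115*log2(0.115/0.287) = 0.1242

0.1242 bits


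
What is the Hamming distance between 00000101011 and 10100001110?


Count differing positions: ^ . ^ . . ^ . . ^ . ^ = 5 differences

5


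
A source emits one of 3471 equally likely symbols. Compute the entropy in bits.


H = log2(n) = log2(3471) = 11.7611

11.7611 bits


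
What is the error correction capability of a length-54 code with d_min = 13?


Correction capability = floor((d-1)/2) = floor((13-1)/2) = 6

6 errors


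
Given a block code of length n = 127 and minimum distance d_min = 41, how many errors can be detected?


Detection capability = d_min - 1 = 41 - 1 = 40

40 errors


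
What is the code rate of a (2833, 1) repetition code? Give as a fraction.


Rate = k/n = 1/2833

1/2833


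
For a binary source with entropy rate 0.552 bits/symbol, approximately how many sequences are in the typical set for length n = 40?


log2|A_typical| = nH = 40 * 0.552 = 22.08, so |A_typical| ~ 2^22.08 = 4.433e+06

4.433e+06


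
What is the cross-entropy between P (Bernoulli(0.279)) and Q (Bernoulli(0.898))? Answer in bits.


H(P,Q) = -p*log2(q) - (1-p)*log2(1-q). -0.279*log2(0.898) = 0.043304; -0.721*log2(0.102) = 2.374512. H(P,Q) = 0.043304 + 2.374512 = 2.4178

2.4178 bits


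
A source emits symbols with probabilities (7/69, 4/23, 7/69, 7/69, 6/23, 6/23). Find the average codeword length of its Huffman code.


Huffman construction (repeatedly merge the two least-probable nodes; each merge adds 1 bit to every symbol beneath it): 7/69 + 7/69 = 14/69; 7/69 + 4/23 = 19/69; 14/69 + 6/23 = 32/69; 6/23 + 19/69 = 37/69; 32/69 + 37/69 = 1. Resulting codeword lengths (in the order the probabilities were given): (3, 3, 3, 3, 2, 2). L_avg = sum(p_i * l_i) = 7/69*3 + 4/23*3 + 7/69*3 + 7/69*3 + 6/23*2 + 6/23*2 = 57/23 = 2.4783

2.4783 bits


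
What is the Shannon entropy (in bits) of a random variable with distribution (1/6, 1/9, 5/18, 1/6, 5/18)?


H = -sum(p_i * log2(p_i)). Terms: -(1/6)*log2(1/6) = 0.430827; -(1/9)*log2(1/9) = 0.352214; -(5/18)*log2(5/18) = 0.513332; -(1/6)*log2(1/6) = 0.430827; -(5/18)*log2(5/18) = 0.513332. H = 0.430827 + 0.352214 + 0.513332 + 0.430827 + 0.513332 = 2.2405

2.2405 bits


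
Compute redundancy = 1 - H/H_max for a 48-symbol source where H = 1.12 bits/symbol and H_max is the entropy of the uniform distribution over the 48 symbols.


H_max = log2(K) = log2(48) = 5.585 bits/symbol. Redundancy = 1 - H/H_max = 1 - 1.12/5.585 = 1 - 0.2005 = 0.7995

0.7995


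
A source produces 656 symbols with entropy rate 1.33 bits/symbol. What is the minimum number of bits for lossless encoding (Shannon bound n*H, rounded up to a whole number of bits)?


Minimum bits >= n * H = 656 * 1.33 = 872.48, rounded up to a whole number of bits = 873

873 bits


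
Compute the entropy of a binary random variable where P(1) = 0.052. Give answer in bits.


H = -p*log2(p) - (1-p)*log2(1-p). -0.052*log2(0.052) = 0.221798; -0.948*log2(0.948) = 0.073035. H = 0.221798 + 0.073035 = 0.2948

0.2948 bits


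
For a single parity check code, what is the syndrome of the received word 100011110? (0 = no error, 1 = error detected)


Syndrome = XOR of all bits = 1 XOR 0 XOR 0 XOR 0 XOR 1 XOR 1 XOR 1 XOR 1 XOR 0 = 1

1


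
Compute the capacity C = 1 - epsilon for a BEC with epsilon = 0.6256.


C = 1 - epsilon = 1 - 0.6256 = 0.3744

0.3744 bits


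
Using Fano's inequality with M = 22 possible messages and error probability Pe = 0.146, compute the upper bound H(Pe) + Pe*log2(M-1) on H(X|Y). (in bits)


H(Pe) = -Pe*log2(Pe) - (1-Pe)*log2(1-Pe) = -0.146*log2(0.146) - 0.854*log2(0.854) = 0.405290 + 0.194449 = 0.5997. Pe*log2(M-1) = 0.146*log2(21) = 0.641278. Bound = H(Pe) + Pe*log2(M-1) = 0.405290 + 0.194449 + 0.641278 = 1.241

1.241 bits


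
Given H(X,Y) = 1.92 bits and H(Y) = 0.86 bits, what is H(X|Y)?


H(X|Y) = H(X,Y) - H(Y) = 1.92 - 0.86 = 1.06

1.06 bits


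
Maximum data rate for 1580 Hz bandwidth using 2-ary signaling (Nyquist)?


Rate = 2 * B * log2(M) = 2 * 1580 * 1.0 = 3160.0

3160.0 bps


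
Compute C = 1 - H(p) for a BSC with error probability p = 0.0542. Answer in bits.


H(p) = -p*log2(p) - (1-p)*log2(1-p) = -0.0542*log2(0.0542) - 0.9458*log2(0.9458) = 0.227942 + 0.076036 = 0.304. C = 1 - H(p) = 1 - 0.304 = 0.696

0.696 bits


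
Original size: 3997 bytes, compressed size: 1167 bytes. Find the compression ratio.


Ratio = original / compressed = 3997 / 1167 = 3.425

3.425


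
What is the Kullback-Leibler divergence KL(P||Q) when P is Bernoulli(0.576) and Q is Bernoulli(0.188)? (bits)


KL = p*log2(p/q) + (1-p)*log2((1-p)/(1-q)) = 0.576*log2(0.576/0.188) + 0.424*log2(0.424/0.812) = 0.533

0.533 bits


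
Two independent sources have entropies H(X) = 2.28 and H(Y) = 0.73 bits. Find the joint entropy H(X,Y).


For independent variables, H(X,Y) = H(X) + H(Y) = 2.28 + 0.73 = 3.01

3.01 bits


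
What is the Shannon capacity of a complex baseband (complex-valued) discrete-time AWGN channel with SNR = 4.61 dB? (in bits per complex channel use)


SNR_linear = 10^(4.61/10) = 2.8907; C = log2(1 + SNR_linear) = log2(1 + 2.8907) = 1.96

1.96 bits/channel use


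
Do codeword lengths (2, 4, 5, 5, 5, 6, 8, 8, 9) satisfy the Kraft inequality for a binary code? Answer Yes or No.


Kraft sum = sum(2^(-l_i)) = 0.4316, need <= 1. Result: satisfied (a binary prefix-free code with these lengths exists)

Yes


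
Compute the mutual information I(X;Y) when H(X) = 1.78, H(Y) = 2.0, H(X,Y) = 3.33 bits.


I(X;Y) = H(X) + H(Y) - H(X,Y) = 1.78 + 2.0 - 3.33 = 0.45

0.45 bits


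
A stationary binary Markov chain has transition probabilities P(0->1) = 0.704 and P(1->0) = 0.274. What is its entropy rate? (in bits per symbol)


Stationary distribution: pi_0 = p10/(p01+p10) = 0.2802, pi_1 = 0.7198. Entropy rate H' = pi_0*H(p01) + pi_1*H(p10) = 0.2802*0.8763 + 0.7198*0.8471 = 0.8553

0.8553 bits/symbol


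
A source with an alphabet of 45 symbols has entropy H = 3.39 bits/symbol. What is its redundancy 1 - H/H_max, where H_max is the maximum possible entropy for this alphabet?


H_max = log2(K) = log2(45) = 5.4919 bits/symbol. Redundancy = 1 - H/H_max = 1 - 3.39/5.4919 = 1 - 0.6173 = 0.3827

0.3827


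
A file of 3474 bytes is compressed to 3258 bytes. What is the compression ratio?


Ratio = original / compressed = 3474 / 3258 = 1.0663

1.0663


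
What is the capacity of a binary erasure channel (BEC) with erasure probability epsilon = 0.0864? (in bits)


C = 1 - epsilon = 1 - 0.0864 = 0.9136

0.9136 bits


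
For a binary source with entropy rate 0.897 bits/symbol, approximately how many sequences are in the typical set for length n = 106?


log2|A_typical| = nH = 106 * 0.897 = 95.082, so |A_typical| ~ 2^95.082 = 4.193e+28

4.193e+28


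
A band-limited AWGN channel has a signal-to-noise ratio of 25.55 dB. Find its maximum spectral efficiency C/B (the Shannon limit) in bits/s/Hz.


SNR_linear = 10^(25.55/10) = 358.9219; C/B = log2(1 + SNR_linear) = log2(1 + 358.9219) = 8.4915

8.4915 bits/s/Hz


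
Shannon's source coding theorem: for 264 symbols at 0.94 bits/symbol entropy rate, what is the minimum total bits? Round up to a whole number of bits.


Minimum bits >= n * H = 264 * 0.94 = 248.16, rounded up to a whole number of bits = 249

249 bits


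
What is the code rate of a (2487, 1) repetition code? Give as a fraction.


Rate = k/n = 1/2487

1/2487


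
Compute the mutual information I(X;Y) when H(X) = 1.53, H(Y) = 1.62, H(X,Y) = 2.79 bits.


I(X;Y) = H(X) + H(Y) - H(X,Y) = 1.53 + 1.62 - 2.79 = 0.36

0.36 bits


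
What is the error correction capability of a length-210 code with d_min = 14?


Correction capability = floor((d-1)/2) = floor((14-1)/2) = 6

6 errors


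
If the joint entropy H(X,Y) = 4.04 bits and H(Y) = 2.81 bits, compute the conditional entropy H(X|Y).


H(X|Y) = H(X,Y) - H(Y) = 4.04 - 2.81 = 1.23

1.23 bits


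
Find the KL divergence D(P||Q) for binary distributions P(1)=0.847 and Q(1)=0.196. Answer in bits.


KL = p*log2(p/q) + (1-p)*log2((1-p)/(1-q)) = 0.847*log2(0.847/0.196) + 0.153*log2(0.153/0.804) = 1.4222

1.4222 bits


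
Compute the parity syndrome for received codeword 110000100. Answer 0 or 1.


Syndrome = XOR of all bits = 1 XOR 1 XOR 0 XOR 0 XOR 0 XOR 0 XOR 1 XOR 0 XOR 0 = 1

1


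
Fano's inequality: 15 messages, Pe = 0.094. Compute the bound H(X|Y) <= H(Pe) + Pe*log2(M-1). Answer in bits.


H(Pe) = -Pe*log2(Pe) - (1-Pe)*log2(1-Pe) = -0.094*log2(0.094) - 0.906*log2(0.906) = 0.320652 + 0.129030 = 0.4497. Pe*log2(M-1) = 0.094*log2(14) = 0.357891. Bound = H(Pe) + Pe*log2(M-1) = 0.320652 + 0.129030 + 0.357891 = 0.8076

0.8076 bits


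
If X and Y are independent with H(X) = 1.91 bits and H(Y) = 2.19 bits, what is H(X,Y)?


For independent variables, H(X,Y) = H(X) + H(Y) = 1.91 + 2.19 = 4.1

4.1 bits


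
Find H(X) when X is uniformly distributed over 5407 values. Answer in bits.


H = log2(n) = log2(5407) = 12.4006

12.4006 bits


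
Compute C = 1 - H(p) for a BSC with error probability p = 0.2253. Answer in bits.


H(p) = -p*log2(p) - (1-p)*log2(1-p) = -0.2253*log2(0.2253) - 0.7747*log2(0.7747) = 0.484413 + 0.285315 = 0.7697. C = 1 - H(p) = 1 - 0.7697 = 0.2303

0.2303 bits


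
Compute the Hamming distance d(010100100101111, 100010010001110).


Count differing positions: ^ ^ . ^ ^ . ^ ^ . ^ . . . . ^ = 8 differences

8


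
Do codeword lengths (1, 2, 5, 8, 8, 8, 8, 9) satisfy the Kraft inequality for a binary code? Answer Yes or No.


Kraft sum = sum(2^(-l_i)) = 0.7988, need <= 1. Result: satisfied (a binary prefix-free code with these lengths exists)

Yes


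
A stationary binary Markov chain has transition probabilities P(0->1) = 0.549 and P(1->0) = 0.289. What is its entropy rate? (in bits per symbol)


Stationary distribution: pi_0 = p10/(p01+p10) = 0.3449, pi_1 = 0.6551. Entropy rate H' = pi_0*H(p01) + pi_1*H(p10) = 0.3449*0.9931 + 0.6551*0.8674 = 0.9108

0.9108 bits/symbol


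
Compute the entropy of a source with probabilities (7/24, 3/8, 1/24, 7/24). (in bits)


H = -sum(p_i * log2(p_i)). Terms: -(7/24)*log2(7/24) = 0.518469; -(3/8)*log2(3/8) = 0.530639; -(1/24)*log2(1/24) = 0.191040; -(7/24)*log2(7/24) = 0.518469. H = 0.518469 + 0.530639 + 0.191040 + 0.518469 = 1.7586

1.7586 bits


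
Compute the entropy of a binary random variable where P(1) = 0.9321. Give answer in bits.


H = -p*log2(p) - (1-p)*log2(1-p). -0.9321*log2(0.9321) = 0.094555; -0.0679*log2(0.0679) = 0.263482. H = 0.094555 + 0.263482 = 0.358

0.358 bits


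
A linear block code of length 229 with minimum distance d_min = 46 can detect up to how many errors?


Detection capability = d_min - 1 = 46 - 1 = 45

45 errors


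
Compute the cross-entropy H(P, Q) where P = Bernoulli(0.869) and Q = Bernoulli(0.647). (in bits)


H(P,Q) = -p*log2(q) - (1-p)*log2(1-q). -0.869*log2(0.647) = 0.545873; -0.131*log2(0.353) = 0.196796. H(P,Q) = 0.545873 + 0.196796 = 0.7427

0.7427 bits


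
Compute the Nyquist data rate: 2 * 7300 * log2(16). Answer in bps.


Rate = 2 * B * log2(M) = 2 * 7300 * 4.0 = 58400.0

58400.0 bps


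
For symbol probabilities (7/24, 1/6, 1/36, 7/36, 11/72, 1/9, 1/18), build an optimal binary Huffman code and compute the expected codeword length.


Huffman construction (repeatedly merge the two least-probable nodes; each merge adds 1 bit to every symbol beneath it): 1/36 + 1/18 = 1/12; 1/12 + 1/9 = 7/36; 11/72 + 1/6 = 23/72; 7/36 + 7/36 = 7/18; 7/24 + 23/72 = 11/18; 7/18 + 11/18 = 1. Resulting codeword lengths (in the order the probabilities were given): (2, 3, 4, 2, 3, 3, 4). L_avg = sum(p_i * l_i) = 7/24*2 + 1/6*3 + 1/36*4 + 7/36*2 + 11/72*3 + 1/9*3 + 1/18*4 = 187/72 = 2.5972

2.5972 bits


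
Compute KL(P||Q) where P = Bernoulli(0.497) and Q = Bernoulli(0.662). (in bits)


KL = p*log2(p/q) + (1-p)*log2((1-p)/(1-q)) = 0.497*log2(0.497/0.662) + 0.503*log2(0.503/0.338) = 0.0829

0.0829 bits


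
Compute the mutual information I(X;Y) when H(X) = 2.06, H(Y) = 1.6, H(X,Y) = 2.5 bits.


I(X;Y) = H(X) + H(Y) - H(X,Y) = 2.06 + 1.6 - 2.5 = 1.16

1.16 bits


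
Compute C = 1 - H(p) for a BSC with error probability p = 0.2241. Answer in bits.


H(p) = -p*log2(p) - (1-p)*log2(1-p) = -0.2241*log2(0.2241) - 0.7759*log2(0.7759) = 0.483560 + 0.284024 = 0.7676. C = 1 - H(p) = 1 - 0.7676 = 0.2324

0.2324 bits


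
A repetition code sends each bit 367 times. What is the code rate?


Rate = k/n = 1/367

1/367


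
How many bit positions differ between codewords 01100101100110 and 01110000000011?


Count differing positions: . . . ^ . ^ . ^ ^ . . ^ . ^ = 6 differences

6


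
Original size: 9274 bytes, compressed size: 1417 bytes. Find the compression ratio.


Ratio = original / compressed = 9274 / 1417 = 6.5448

6.5448


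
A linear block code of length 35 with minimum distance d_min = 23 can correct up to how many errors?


Correction capability = floor((d-1)/2) = floor((23-1)/2) = 11

11 errors


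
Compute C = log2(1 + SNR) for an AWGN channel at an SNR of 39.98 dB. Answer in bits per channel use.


SNR_linear = 10^(39.98/10) = 9954.0542; C = log2(1 + SNR_linear) = log2(1 + 9954.0542) = 13.2812

13.2812 bits/channel use


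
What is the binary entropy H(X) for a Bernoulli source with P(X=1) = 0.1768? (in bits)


H = -p*log2(p) - (1-p)*log2(1-p). -0.1768*log2(0.1768) = 0.441966; -0.8232*log2(0.8232) = 0.231060. H = 0.441966 + 0.231060 = 0.673

0.673 bits


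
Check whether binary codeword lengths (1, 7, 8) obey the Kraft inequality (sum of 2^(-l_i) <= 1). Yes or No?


Kraft sum = sum(2^(-l_i)) = 0.5117, need <= 1. Result: satisfied (a binary prefix-free code with these lengths exists)

Yes


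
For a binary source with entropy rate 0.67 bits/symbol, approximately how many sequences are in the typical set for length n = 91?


log2|A_typical| = nH = 91 * 0.67 = 60.97, so |A_typical| ~ 2^60.97 = 2.258e+18

2.258e+18


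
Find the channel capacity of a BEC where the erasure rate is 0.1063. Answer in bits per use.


C = 1 - epsilon = 1 - 0.1063 = 0.8937

0.8937 bits


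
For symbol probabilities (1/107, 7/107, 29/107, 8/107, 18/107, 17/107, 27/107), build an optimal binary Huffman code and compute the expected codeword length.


Huffman construction (repeatedly merge the two least-probable nodes; each merge adds 1 bit to every symbol beneath it): 1/107 + 7/107 = 8/107; 8/107 + 8/107 = 16/107; 16/107 + 17/107 = 33/107; 18/107 + 27/107 = 45/107; 29/107 + 33/107 = 62/107; 45/107 + 62/107 = 1. Resulting codeword lengths (in the order the probabilities were given): (5, 5, 2, 4, 2, 3, 2). L_avg = sum(p_i * l_i) = 1/107*5 + 7/107*5 + 29/107*2 + 8/107*4 + 18/107*2 + 17/107*3 + 27/107*2 = 271/107 = 2.5327

2.5327 bits


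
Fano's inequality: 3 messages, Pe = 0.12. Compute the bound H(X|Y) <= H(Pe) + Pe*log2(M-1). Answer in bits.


H(Pe) = -Pe*log2(Pe) - (1-Pe)*log2(1-Pe) = -0.12*log2(0.12) - 0.88*log2(0.88) = 0.367067 + 0.162294 = 0.5294. Pe*log2(M-1) = 0.12*log2(2) = 0.120000. Bound = H(Pe) + Pe*log2(M-1) = 0.367067 + 0.162294 + 0.120000 = 0.6494

0.6494 bits


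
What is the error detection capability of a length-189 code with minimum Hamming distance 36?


Detection capability = d_min - 1 = 36 - 1 = 35

35 errors


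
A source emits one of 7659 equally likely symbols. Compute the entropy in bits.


H = log2(n) = log2(7659) = 12.9029

12.9029 bits


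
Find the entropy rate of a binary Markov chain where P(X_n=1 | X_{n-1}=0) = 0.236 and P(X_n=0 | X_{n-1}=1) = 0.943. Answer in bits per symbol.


Stationary distribution: pi_0 = p10/(p01+p10) = 0.7998, pi_1 = 0.2002. Entropy rate H' = pi_0*H(p01) + pi_1*H(p10) = 0.7998*0.7883 + 0.2002*0.3154 = 0.6937

0.6937 bits/symbol


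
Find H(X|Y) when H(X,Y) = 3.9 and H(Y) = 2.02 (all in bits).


H(X|Y) = H(X,Y) - H(Y) = 3.9 - 2.02 = 1.88

1.88 bits


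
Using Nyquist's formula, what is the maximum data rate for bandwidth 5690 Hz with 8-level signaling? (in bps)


Rate = 2 * B * log2(M) = 2 * 5690 * 3.0 = 34140.0

34140.0 bps


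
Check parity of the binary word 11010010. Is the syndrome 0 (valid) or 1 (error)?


Syndrome = XOR of all bits = 1 XOR 1 XOR 0 XOR 1 XOR 0 XOR 0 XOR 1 XOR 0 = 0

0


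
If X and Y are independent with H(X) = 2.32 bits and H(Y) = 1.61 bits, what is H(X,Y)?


For independent variables, H(X,Y) = H(X) + H(Y) = 2.32 + 1.61 = 3.93

3.93 bits


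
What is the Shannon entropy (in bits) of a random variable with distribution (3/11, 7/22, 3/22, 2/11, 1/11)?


H = -sum(p_i * log2(p_i)). Terms: -(3/11)*log2(3/11) = 0.511219; -(7/22)*log2(7/22) = 0.525661; -(3/22)*log2(3/22) = 0.391973; -(2/11)*log2(2/11) = 0.447169; -(1/11)*log2(1/11) = 0.314494. H = 0.511219 + 0.525661 + 0.391973 + 0.447169 + 0.314494 = 2.1905

2.1905 bits


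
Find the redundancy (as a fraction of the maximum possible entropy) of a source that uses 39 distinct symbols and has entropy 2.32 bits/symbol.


H_max = log2(K) = log2(39) = 5.2854 bits/symbol. Redundancy = 1 - H/H_max = 1 - 2.32/5.2854 = 1 - 0.4389 = 0.5611

0.5611


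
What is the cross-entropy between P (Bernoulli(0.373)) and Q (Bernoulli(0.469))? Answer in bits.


H(P,Q) = -p*log2(q) - (1-p)*log2(1-q). -0.373*log2(0.469) = 0.407443; -0.627*log2(0.531) = 0.572587. H(P,Q) = 0.407443 + 0.572587 = 0.98

0.98 bits


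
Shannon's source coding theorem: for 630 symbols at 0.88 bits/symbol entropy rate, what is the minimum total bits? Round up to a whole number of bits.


Minimum bits >= n * H = 630 * 0.88 = 554.4, rounded up to a whole number of bits = 555

555 bits


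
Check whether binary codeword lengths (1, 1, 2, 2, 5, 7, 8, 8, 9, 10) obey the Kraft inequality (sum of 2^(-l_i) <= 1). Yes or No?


Kraft sum = sum(2^(-l_i)) = 1.5498, need <= 1. Result: violated (a binary prefix-free code with these lengths cannot exist)

No


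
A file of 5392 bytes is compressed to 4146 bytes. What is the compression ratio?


Ratio = original / compressed = 5392 / 4146 = 1.3005

1.3005


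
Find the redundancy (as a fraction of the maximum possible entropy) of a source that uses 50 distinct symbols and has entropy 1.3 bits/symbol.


H_max = log2(K) = log2(50) = 5.6439 bits/symbol. Redundancy = 1 - H/H_max = 1 - 1.3/5.6439 = 1 - 0.2303 = 0.7697

0.7697


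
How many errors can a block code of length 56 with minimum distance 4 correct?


Correction capability = floor((d-1)/2) = floor((4-1)/2) = 1

1 errors


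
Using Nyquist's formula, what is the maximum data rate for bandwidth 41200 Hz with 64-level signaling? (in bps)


Rate = 2 * B * log2(M) = 2 * 41200 * 6.0 = 494400.0

494400.0 bps


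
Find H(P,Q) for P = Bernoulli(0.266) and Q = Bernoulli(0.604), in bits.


H(P,Q) = -p*log2(q) - (1-p)*log2(1-q). -0.266*log2(0.604) = 0.193483; -0.734*log2(0.396) = 0.980938. H(P,Q) = 0.193483 + 0.980938 = 1.1744

1.1744 bits


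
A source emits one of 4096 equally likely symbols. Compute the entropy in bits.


H = log2(n) = log2(4096) = 12.0

12.0 bits


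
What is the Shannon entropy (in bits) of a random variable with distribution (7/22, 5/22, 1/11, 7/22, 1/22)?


H = -sum(p_i * log2(p_i)). Terms: -(7/22)*log2(7/22) = 0.525661; -(5/22)*log2(5/22) = 0.485796; -(1/11)*log2(1/11) = 0.314494; -(7/22)*log2(7/22) = 0.525661; -(1/22)*log2(1/22) = 0.202701. H = 0.525661 + 0.485796 + 0.314494 + 0.525661 + 0.202701 = 2.0543

2.0543 bits


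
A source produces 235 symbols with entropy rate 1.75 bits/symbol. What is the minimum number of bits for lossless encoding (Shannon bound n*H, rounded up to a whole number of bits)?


Minimum bits >= n * H = 235 * 1.75 = 411.25, rounded up to a whole number of bits = 412

412 bits


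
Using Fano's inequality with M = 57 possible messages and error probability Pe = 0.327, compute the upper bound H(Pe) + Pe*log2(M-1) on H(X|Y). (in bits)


H(Pe) = -Pe*log2(Pe) - (1-Pe)*log2(1-Pe) = -0.327*log2(0.327) - 0.673*log2(0.673) = 0.527332 + 0.384499 = 0.9118. Pe*log2(M-1) = 0.327*log2(56) = 1.899005. Bound = H(Pe) + Pe*log2(M-1) = 0.527332 + 0.384499 + 1.899005 = 2.8108

2.8108 bits


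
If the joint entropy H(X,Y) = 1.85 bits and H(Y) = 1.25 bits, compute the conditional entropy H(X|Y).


H(X|Y) = H(X,Y) - H(Y) = 1.85 - 1.25 = 0.6

0.6 bits


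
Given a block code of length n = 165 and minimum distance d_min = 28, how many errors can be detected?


Detection capability = d_min - 1 = 28 - 1 = 27

27 errors


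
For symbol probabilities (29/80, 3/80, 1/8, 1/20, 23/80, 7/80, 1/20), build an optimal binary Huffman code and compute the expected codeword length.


Huffman construction (repeatedly merge the two least-probable nodes; each merge adds 1 bit to every symbol beneath it): 3/80 + 1/20 = 7/80; 1/20 + 7/80 = 11/80; 7/80 + 1/8 = 17/80; 11/80 + 17/80 = 7/20; 23/80 + 7/20 = 51/80; 29/80 + 51/80 = 1. Resulting codeword lengths (in the order the probabilities were given): (1, 5, 4, 5, 2, 4, 4). L_avg = sum(p_i * l_i) = 29/80*1 + 3/80*5 + 1/8*4 + 1/20*5 + 23/80*2 + 7/80*4 + 1/20*4 = 97/40 = 2.425

2.425 bits


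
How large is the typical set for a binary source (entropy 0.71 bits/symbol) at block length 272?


log2|A_typical| = nH = 272 * 0.71 = 193.12, so |A_typical| ~ 2^193.12 = 1.364e+58

1.364e+58


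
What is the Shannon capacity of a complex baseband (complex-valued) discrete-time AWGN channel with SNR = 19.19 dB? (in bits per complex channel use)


SNR_linear = 10^(19.19/10) = 82.9851; C = log2(1 + SNR_linear) = log2(1 + 82.9851) = 6.3921

6.3921 bits/channel use
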